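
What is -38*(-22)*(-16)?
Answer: -13376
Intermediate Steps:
-38*(-22)*(-16) = 836*(-16) = -13376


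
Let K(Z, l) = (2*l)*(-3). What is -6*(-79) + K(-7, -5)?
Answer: 504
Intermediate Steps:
K(Z, l) = -6*l
-6*(-79) + K(-7, -5) = -6*(-79) - 6*(-5) = 474 + 30 = 504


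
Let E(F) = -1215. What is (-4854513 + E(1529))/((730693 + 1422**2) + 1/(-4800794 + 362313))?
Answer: -2694007058646/1527268551467 ≈ -1.7639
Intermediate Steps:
(-4854513 + E(1529))/((730693 + 1422**2) + 1/(-4800794 + 362313)) = (-4854513 - 1215)/((730693 + 1422**2) + 1/(-4800794 + 362313)) = -4855728/((730693 + 2022084) + 1/(-4438481)) = -4855728/(2752777 - 1/4438481) = -4855728/12218148411736/4438481 = -4855728*4438481/12218148411736 = -2694007058646/1527268551467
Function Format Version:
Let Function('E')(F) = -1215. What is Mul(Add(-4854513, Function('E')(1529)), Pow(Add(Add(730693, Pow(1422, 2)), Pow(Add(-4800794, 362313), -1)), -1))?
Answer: Rational(-2694007058646, 1527268551467) ≈ -1.7639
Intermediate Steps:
Mul(Add(-4854513, Function('E')(1529)), Pow(Add(Add(730693, Pow(1422, 2)), Pow(Add(-4800794, 362313), -1)), -1)) = Mul(Add(-4854513, -1215), Pow(Add(Add(730693, Pow(1422, 2)), Pow(Add(-4800794, 362313), -1)), -1)) = Mul(-4855728, Pow(Add(Add(730693, 2022084), Pow(-4438481, -1)), -1)) = Mul(-4855728, Pow(Add(2752777, Rational(-1, 4438481)), -1)) = Mul(-4855728, Pow(Rational(12218148411736, 4438481), -1)) = Mul(-4855728, Rational(4438481, 12218148411736)) = Rational(-2694007058646, 1527268551467)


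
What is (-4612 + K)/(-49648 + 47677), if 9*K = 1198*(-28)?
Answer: 75052/17739 ≈ 4.2309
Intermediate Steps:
K = -33544/9 (K = (1198*(-28))/9 = (1/9)*(-33544) = -33544/9 ≈ -3727.1)
(-4612 + K)/(-49648 + 47677) = (-4612 - 33544/9)/(-49648 + 47677) = -75052/9/(-1971) = -75052/9*(-1/1971) = 75052/17739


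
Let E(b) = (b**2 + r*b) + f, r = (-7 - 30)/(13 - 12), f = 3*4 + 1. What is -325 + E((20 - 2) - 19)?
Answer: -274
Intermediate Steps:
f = 13 (f = 12 + 1 = 13)
r = -37 (r = -37/1 = -37*1 = -37)
E(b) = 13 + b**2 - 37*b (E(b) = (b**2 - 37*b) + 13 = 13 + b**2 - 37*b)
-325 + E((20 - 2) - 19) = -325 + (13 + ((20 - 2) - 19)**2 - 37*((20 - 2) - 19)) = -325 + (13 + (18 - 19)**2 - 37*(18 - 19)) = -325 + (13 + (-1)**2 - 37*(-1)) = -325 + (13 + 1 + 37) = -325 + 51 = -274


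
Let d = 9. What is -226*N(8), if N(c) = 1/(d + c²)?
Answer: -226/73 ≈ -3.0959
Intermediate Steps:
N(c) = 1/(9 + c²)
-226*N(8) = -226/(9 + 8²) = -226/(9 + 64) = -226/73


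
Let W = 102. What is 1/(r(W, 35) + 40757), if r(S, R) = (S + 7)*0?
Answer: 1/40757 ≈ 2.4536e-5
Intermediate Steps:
r(S, R) = 0 (r(S, R) = (7 + S)*0 = 0)
1/(r(W, 35) + 40757) = 1/(0 + 40757) = 1/40757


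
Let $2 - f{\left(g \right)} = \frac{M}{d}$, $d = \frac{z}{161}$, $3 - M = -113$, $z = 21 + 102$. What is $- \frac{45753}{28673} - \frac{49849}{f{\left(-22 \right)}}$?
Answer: $\frac{174963178581}{528443390} \approx 331.09$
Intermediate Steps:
$z = 123$
$M = 116$ ($M = 3 - -113 = 3 + 113 = 116$)
$d = \frac{123}{161} \approx 0.76398$
$f{\left(g \right)} = - \frac{18430}{123}$ ($f{\left(g \right)} = 2 - \frac{116}{\frac{123}{161}} = 2 - 116 \cdot \frac{161}{123} = 2 - \frac{18676}{123} = - \frac{18430}{123}$)
$- \frac{45753}{28673} - \frac{49849}{f{\left(-22 \right)}} = - \frac{45753}{28673} - \frac{49849}{- \frac{18430}{123}} = \left(-45753\right) \frac{1}{28673} - - \frac{6131427}{18430} = - \frac{45753}{28673} + \frac{6131427}{18430} = \frac{174963178581}{528443390}$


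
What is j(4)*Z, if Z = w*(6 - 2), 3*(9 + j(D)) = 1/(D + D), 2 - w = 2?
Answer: 0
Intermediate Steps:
w = 0 (w = 2 - 1*2 = 2 - 2 = 0)
j(D) = -9 + 1/(6*D) (j(D) = -9 + 1/(3*(D + D)) = -9 + 1/(3*((2*D))) = -9 + (1/(2*D))/3 = -9 + 1/(6*D))
Z = 0 (Z = 0*(6 - 2) = 0*4 = 0)
j(4)*Z = (-9 + (⅙)/4)*0 = (-9 + (⅙)*(¼))*0 = (-9 + 1/24)*0 = -215/24*0 = 0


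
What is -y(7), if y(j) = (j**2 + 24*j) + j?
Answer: -224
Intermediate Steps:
y(j) = j**2 + 25*j
-y(7) = -7*(25 + 7) = -7*32 = -1*224 = -224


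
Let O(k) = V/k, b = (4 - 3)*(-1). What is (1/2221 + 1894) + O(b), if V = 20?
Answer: 4162155/2221 ≈ 1874.0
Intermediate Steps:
b = -1 (b = 1*(-1) = -1)
O(k) = 20/k
(1/2221 + 1894) + O(b) = (1/2221 + 1894) + 20/(-1) = (1/2221 + 1894) + 20*(-1) = 4206575/2221 - 20 = 4162155/2221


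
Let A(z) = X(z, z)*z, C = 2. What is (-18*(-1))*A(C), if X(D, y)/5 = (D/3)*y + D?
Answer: 600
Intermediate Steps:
X(D, y) = 5*D + 5*D*y/3 (X(D, y) = 5*((D/3)*y + D) = 5*(D*y/3 + D) = 5*(D + D*y/3) = 5*D + 5*D*y/3)
A(z) = 5*z**2*(3 + z)/3 (A(z) = (5*z*(3 + z)/3)*z = 5*z**2*(3 + z)/3)
(-18*(-1))*A(C) = (-18*(-1))*((5/3)*2**2*(3 + 2)) = 18*((5/3)*4*5) = 18*(100/3) = 600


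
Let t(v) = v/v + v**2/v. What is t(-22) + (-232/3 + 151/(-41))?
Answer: -12548/123 ≈ -102.02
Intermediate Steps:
t(v) = 1 + v
t(-22) + (-232/3 + 151/(-41)) = (1 - 22) + (-232/3 + 151/(-41)) = -21 + (-232*1/3 + 151*(-1/41)) = -21 + (-232/3 - 151/41) = -21 - 9965/123 = -12548/123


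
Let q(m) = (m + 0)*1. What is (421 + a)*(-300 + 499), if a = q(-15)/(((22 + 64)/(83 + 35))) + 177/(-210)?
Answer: 239341877/3010 ≈ 79516.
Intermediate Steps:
q(m) = m (q(m) = m*1 = m)
a = -64487/3010 (a = -15*(83 + 35)/(22 + 64) + 177/(-210) = -15/(86/118) + 177*(-1/210) = -15/(86*(1/118)) - 59/70 = -15/43/59 - 59/70 = -15*59/43 - 59/70 = -885/43 - 59/70 = -64487/3010 ≈ -21.424)
(421 + a)*(-300 + 499) = (421 - 64487/3010)*(-300 + 499) = (1202723/3010)*199 = 239341877/3010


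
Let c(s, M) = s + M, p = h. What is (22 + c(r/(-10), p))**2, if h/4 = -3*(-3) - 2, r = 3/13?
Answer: 42211009/16900 ≈ 2497.7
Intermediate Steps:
r = 3/13 (r = 3*(1/13) = 3/13 ≈ 0.23077)
h = 28 (h = 4*(-3*(-3) - 2) = 4*(9 - 2) = 4*7 = 28)
p = 28
c(s, M) = M + s
(22 + c(r/(-10), p))**2 = (22 + (28 + (3/13)/(-10)))**2 = (22 + (28 + (3/13)*(-1/10)))**2 = (22 + (28 - 3/130))**2 = (22 + 3637/130)**2 = (6497/130)**2 = 42211009/16900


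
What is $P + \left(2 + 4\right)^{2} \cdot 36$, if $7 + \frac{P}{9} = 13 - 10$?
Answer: $1260$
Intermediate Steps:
$P = -36$ ($P = -63 + 9 \left(13 - 10\right) = -63 + 9 \cdot 3 = -63 + 27 = -36$)
$P + \left(2 + 4\right)^{2} \cdot 36 = -36 + \left(2 + 4\right)^{2} \cdot 36 = -36 + 6^{2} \cdot 36 = -36 + 36 \cdot 36 = -36 + 1296 = 1260$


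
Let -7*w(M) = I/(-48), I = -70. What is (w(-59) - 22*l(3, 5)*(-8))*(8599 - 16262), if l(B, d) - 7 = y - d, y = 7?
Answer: -291278293/24 ≈ -1.2137e+7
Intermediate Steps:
w(M) = -5/24 (w(M) = -(-10)/(-48) = -(-10)*(-1)/48 = -1/7*35/24 = -5/24)
l(B, d) = 14 - d (l(B, d) = 7 + (7 - d) = 14 - d)
(w(-59) - 22*l(3, 5)*(-8))*(8599 - 16262) = (-5/24 - 22*(14 - 1*5)*(-8))*(8599 - 16262) = (-5/24 - 22*(14 - 5)*(-8))*(-7663) = (-5/24 - 22*9*(-8))*(-7663) = (-5/24 - 198*(-8))*(-7663) = (-5/24 + 1584)*(-7663) = (38011/24)*(-7663) = -291278293/24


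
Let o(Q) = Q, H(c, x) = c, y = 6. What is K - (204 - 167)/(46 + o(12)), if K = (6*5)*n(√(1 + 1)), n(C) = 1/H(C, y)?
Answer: -37/58 + 15*√2 ≈ 20.575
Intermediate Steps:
n(C) = 1/C
K = 15*√2 (K = (6*5)/(√(1 + 1)) = 30/(√2) = 30*(√2/2) = 15*√2 ≈ 21.213)
K - (204 - 167)/(46 + o(12)) = 15*√2 - (204 - 167)/(46 + 12) = 15*√2 - 37/58 = -37/58 + 15*√2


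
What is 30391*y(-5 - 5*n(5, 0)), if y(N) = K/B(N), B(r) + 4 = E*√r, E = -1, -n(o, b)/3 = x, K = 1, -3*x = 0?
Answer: -121564/21 + 30391*I*√5/21 ≈ -5788.8 + 3236.0*I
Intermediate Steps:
x = 0 (x = -⅓*0 = 0)
n(o, b) = 0 (n(o, b) = -3*0 = 0)
B(r) = -4 - √r
y(N) = 1/(-4 - √N)
30391*y(-5 - 5*n(5, 0)) = 30391*(-1/(4 + √(-5 - 5*0))) = 30391*(-1/(4 + √(-5 + 0))) = 30391*(-1/(4 + √(-5))) = 30391*(-1/(4 + I*√5)) = -30391/(4 + I*√5)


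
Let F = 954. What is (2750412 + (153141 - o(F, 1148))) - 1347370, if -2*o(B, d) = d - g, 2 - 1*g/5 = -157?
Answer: 3112719/2 ≈ 1.5564e+6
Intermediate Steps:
g = 795 (g = 10 - 5*(-157) = 10 + 785 = 795)
o(B, d) = 795/2 - d/2 (o(B, d) = -(d - 1*795)/2 = -(d - 795)/2 = -(-795 + d)/2 = 795/2 - d/2)
(2750412 + (153141 - o(F, 1148))) - 1347370 = (2750412 + (153141 - (795/2 - 1/2*1148))) - 1347370 = (2750412 + (153141 - (795/2 - 574))) - 1347370 = (2750412 + (153141 - 1*(-353/2))) - 1347370 = (2750412 + (153141 + 353/2)) - 1347370 = (2750412 + 306635/2) - 1347370 = 5807459/2 - 1347370 = 3112719/2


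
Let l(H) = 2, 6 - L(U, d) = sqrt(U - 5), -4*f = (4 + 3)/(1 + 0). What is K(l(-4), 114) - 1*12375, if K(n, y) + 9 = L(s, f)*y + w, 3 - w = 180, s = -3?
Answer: -11877 - 228*I*sqrt(2) ≈ -11877.0 - 322.44*I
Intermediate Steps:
f = -7/4 (f = -(4 + 3)/(4*(1 + 0)) = -7/(4*1) = -7/4 ≈ -1.7500)
w = -177 (w = 3 - 1*180 = 3 - 180 = -177)
L(U, d) = 6 - sqrt(-5 + U) (L(U, d) = 6 - sqrt(U - 5) = 6 - sqrt(-5 + U))
K(n, y) = -186 + y*(6 - 2*I*sqrt(2)) (K(n, y) = -9 + ((6 - sqrt(-5 - 3))*y - 177) = -9 + ((6 - sqrt(-8))*y - 177) = -9 + ((6 - 2*I*sqrt(2))*y - 177) = -9 + (y*(6 - 2*I*sqrt(2)) - 177) = -9 + (-177 + y*(6 - 2*I*sqrt(2))) = -186 + y*(6 - 2*I*sqrt(2)))
K(l(-4), 114) - 1*12375 = (-186 + 2*114*(3 - I*sqrt(2))) - 1*12375 = (-186 + (684 - 228*I*sqrt(2))) - 12375 = (498 - 228*I*sqrt(2)) - 12375 = -11877 - 228*I*sqrt(2)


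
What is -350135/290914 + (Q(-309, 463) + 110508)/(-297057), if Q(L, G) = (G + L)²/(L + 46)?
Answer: -35802753836417/22727944545774 ≈ -1.5753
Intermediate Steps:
Q(L, G) = (G + L)²/(46 + L)
-350135/290914 + (Q(-309, 463) + 110508)/(-297057) = -350135/290914 + ((463 - 309)²/(46 - 309) + 110508)/(-297057) = -350135*1/290914 + (154²/(-263) + 110508)*(-1/297057) = -350135/290914 + (-1/263*23716 + 110508)*(-1/297057) = -350135/290914 + (-23716/263 + 110508)*(-1/297057) = -350135/290914 + (29039888/263)*(-1/297057) = -350135/290914 - 29039888/78125991 = -35802753836417/22727944545774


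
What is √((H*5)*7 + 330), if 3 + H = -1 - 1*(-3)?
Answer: √295 ≈ 17.176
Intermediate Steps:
H = -1 (H = -3 + (-1 - 1*(-3)) = -3 + (-1 + 3) = -3 + 2 = -1)
√((H*5)*7 + 330) = √(-1*5*7 + 330) = √(-5*7 + 330) = √(-35 + 330) = √295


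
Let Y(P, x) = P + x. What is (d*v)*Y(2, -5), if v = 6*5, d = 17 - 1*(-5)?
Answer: -1980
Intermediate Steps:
d = 22 (d = 17 + 5 = 22)
v = 30
(d*v)*Y(2, -5) = (22*30)*(2 - 5) = 660*(-3) = -1980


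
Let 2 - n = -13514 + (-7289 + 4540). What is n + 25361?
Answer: 41626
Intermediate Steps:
n = 16265 (n = 2 - (-13514 + (-7289 + 4540)) = 2 - (-13514 - 2749) = 2 - 1*(-16263) = 2 + 16263 = 16265)
n + 25361 = 16265 + 25361 = 41626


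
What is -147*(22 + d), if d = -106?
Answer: 12348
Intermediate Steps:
-147*(22 + d) = -147*(22 - 106) = -147*(-84) = 12348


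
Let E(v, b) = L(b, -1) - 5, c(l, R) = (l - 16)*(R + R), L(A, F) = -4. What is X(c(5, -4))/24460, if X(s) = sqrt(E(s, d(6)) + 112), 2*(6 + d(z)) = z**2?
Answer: sqrt(103)/24460 ≈ 0.00041492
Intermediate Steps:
d(z) = -6 + z**2/2
c(l, R) = 2*R*(-16 + l) (c(l, R) = (-16 + l)*(2*R) = 2*R*(-16 + l))
E(v, b) = -9 (E(v, b) = -4 - 5 = -9)
X(s) = sqrt(103) (X(s) = sqrt(-9 + 112) = sqrt(103))
X(c(5, -4))/24460 = sqrt(103)/24460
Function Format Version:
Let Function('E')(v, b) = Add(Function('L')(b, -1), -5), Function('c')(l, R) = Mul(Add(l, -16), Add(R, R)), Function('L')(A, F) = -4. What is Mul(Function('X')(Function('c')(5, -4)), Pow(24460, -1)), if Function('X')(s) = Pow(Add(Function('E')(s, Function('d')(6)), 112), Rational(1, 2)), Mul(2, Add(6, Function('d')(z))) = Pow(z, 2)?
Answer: Mul(Rational(1, 24460), Pow(103, Rational(1, 2))) ≈ 0.00041492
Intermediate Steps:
Function('d')(z) = Add(-6, Mul(Rational(1, 2), Pow(z, 2)))
Function('c')(l, R) = Mul(2, R, Add(-16, l)) (Function('c')(l, R) = Mul(Add(-16, l), Mul(2, R)) = Mul(2, R, Add(-16, l)))
Function('E')(v, b) = -9 (Function('E')(v, b) = Add(-4, -5) = -9)
Function('X')(s) = Pow(103, Rational(1, 2)) (Function('X')(s) = Pow(Add(-9, 112), Rational(1, 2)) = Pow(103, Rational(1, 2)))
Mul(Function('X')(Function('c')(5, -4)), Pow(24460, -1)) = Mul(Pow(103, Rational(1, 2)), Pow(24460, -1)) = Mul(Pow(103, Rational(1, 2)), Rational(1, 24460)) = Mul(Rational(1, 24460), Pow(103, Rational(1, 2)))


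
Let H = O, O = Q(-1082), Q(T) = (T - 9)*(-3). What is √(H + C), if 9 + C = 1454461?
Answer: 5*√58309 ≈ 1207.4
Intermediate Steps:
Q(T) = 27 - 3*T (Q(T) = (-9 + T)*(-3) = 27 - 3*T)
C = 1454452 (C = -9 + 1454461 = 1454452)
O = 3273 (O = 27 - 3*(-1082) = 27 + 3246 = 3273)
H = 3273
√(H + C) = √(3273 + 1454452) = √1457725 = 5*√58309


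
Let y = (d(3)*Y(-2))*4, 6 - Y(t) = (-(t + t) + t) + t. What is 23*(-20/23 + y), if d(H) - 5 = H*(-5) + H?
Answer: -3884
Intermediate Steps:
Y(t) = 6 (Y(t) = 6 - ((-(t + t) + t) + t) = 6 - ((-2*t + t) + t) = 6 - (-t + t) = 6 - 1*0 = 6 + 0 = 6)
d(H) = 5 - 4*H (d(H) = 5 + (H*(-5) + H) = 5 + (-5*H + H) = 5 - 4*H)
y = -168 (y = ((5 - 4*3)*6)*4 = ((5 - 12)*6)*4 = -7*6*4 = -42*4 = -168)
23*(-20/23 + y) = 23*(-20/23 - 168) = 23*(-3884/23) = -3884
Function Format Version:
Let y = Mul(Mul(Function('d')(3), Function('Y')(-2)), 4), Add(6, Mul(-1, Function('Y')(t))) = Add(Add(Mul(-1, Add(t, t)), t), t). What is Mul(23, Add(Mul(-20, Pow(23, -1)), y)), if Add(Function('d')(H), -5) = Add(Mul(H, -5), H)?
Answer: -3884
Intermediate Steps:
Function('Y')(t) = 6 (Function('Y')(t) = Add(6, Mul(-1, Add(Add(Mul(-1, Add(t, t)), t), t))) = Add(6, Mul(-1, Add(Add(Mul(-1, Mul(2, t)), t), t))) = Add(6, Mul(-1, Add(Add(Mul(-2, t), t), t))) = Add(6, Mul(-1, Add(Mul(-1, t), t))) = Add(6, Mul(-1, 0)) = Add(6, 0) = 6)
Function('d')(H) = Add(5, Mul(-4, H)) (Function('d')(H) = Add(5, Add(Mul(H, -5), H)) = Add(5, Add(Mul(-5, H), H)) = Add(5, Mul(-4, H)))
y = -168 (y = Mul(Mul(Add(5, Mul(-4, 3)), 6), 4) = Mul(Mul(Add(5, -12), 6), 4) = Mul(Mul(-7, 6), 4) = Mul(-42, 4) = -168)
Mul(23, Add(Mul(-20, Pow(23, -1)), y)) = Mul(23, Add(Mul(-20, Pow(23, -1)), -168)) = Mul(23, Add(Mul(-20, Rational(1, 23)), -168)) = Mul(23, Add(Rational(-20, 23), -168)) = Mul(23, Rational(-3884, 23)) = -3884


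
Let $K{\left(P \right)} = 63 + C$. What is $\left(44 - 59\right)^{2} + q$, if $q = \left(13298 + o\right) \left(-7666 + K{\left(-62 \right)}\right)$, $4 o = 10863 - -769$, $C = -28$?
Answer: $-123667761$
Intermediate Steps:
$K{\left(P \right)} = 35$ ($K{\left(P \right)} = 63 - 28 = 35$)
$o = 2908$ ($o = \frac{10863 - -769}{4} = \frac{10863 + 769}{4} = \frac{1}{4} \cdot 11632 = 2908$)
$q = -123667986$ ($q = \left(13298 + 2908\right) \left(-7666 + 35\right) = 16206 \left(-7631\right) = -123667986$)
$\left(44 - 59\right)^{2} + q = \left(44 - 59\right)^{2} - 123667986 = \left(-15\right)^{2} - 123667986 = 225 - 123667986 = -123667761$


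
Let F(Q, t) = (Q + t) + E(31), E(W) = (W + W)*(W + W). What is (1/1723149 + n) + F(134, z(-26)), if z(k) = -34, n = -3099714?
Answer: -5334472979729/1723149 ≈ -3.0958e+6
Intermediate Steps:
E(W) = 4*W² (E(W) = (2*W)*(2*W) = 4*W²)
F(Q, t) = 3844 + Q + t (F(Q, t) = (Q + t) + 4*31² = (Q + t) + 4*961 = (Q + t) + 3844 = 3844 + Q + t)
(1/1723149 + n) + F(134, z(-26)) = (1/1723149 - 3099714) + (3844 + 134 - 34) = (1/1723149 - 3099714) + 3944 = -5341269079385/1723149 + 3944 = -5334472979729/1723149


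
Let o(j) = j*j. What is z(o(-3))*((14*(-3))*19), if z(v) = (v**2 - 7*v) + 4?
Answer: -17556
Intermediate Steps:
o(j) = j**2
z(v) = 4 + v**2 - 7*v
z(o(-3))*((14*(-3))*19) = (4 + ((-3)**2)**2 - 7*(-3)**2)*((14*(-3))*19) = (4 + 9**2 - 7*9)*(-42*19) = (4 + 81 - 63)*(-798) = 22*(-798) = -17556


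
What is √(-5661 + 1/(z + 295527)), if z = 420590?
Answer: 4*I*√181443384960082/716117 ≈ 75.24*I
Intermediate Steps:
√(-5661 + 1/(z + 295527)) = √(-5661 + 1/(420590 + 295527)) = √(-5661 + 1/716117) = √(-4053938336/716117) = 4*I*√181443384960082/716117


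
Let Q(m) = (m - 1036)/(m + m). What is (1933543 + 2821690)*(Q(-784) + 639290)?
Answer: 24319827392295/8 ≈ 3.0400e+12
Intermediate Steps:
Q(m) = (-1036 + m)/(2*m) (Q(m) = (-1036 + m)/((2*m)) = (-1036 + m)*(1/(2*m)) = (-1036 + m)/(2*m))
(1933543 + 2821690)*(Q(-784) + 639290) = (1933543 + 2821690)*((1/2)*(-1036 - 784)/(-784) + 639290) = 4755233*((1/2)*(-1/784)*(-1820) + 639290) = 4755233*(65/56 + 639290) = 4755233*(35800305/56) = 24319827392295/8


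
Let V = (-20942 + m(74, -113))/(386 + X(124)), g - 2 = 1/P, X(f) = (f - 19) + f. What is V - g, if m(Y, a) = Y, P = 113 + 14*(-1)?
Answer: -729439/20295 ≈ -35.942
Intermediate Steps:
X(f) = -19 + 2*f (X(f) = (-19 + f) + f = -19 + 2*f)
P = 99 (P = 113 - 14 = 99)
g = 199/99 (g = 2 + 1/99 = 199/99 ≈ 2.0101)
V = -6956/205 (V = (-20942 + 74)/(386 + (-19 + 2*124)) = -20868/(386 + (-19 + 248)) = -20868/(386 + 229) = -20868/615 = -20868*1/615 = -6956/205 ≈ -33.932)
V - g = -6956/205 - 1*199/99 = -6956/205 - 199/99 = -729439/20295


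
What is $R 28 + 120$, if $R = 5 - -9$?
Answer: $512$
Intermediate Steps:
$R = 14$ ($R = 5 + 9 = 14$)
$R 28 + 120 = 14 \cdot 28 + 120 = 392 + 120 = 512$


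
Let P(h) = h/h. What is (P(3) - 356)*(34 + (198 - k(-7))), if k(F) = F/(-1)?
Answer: -79875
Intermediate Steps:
P(h) = 1
k(F) = -F (k(F) = F*(-1) = -F)
(P(3) - 356)*(34 + (198 - k(-7))) = (1 - 356)*(34 + (198 - (-1)*(-7))) = -355*(34 + (198 - 1*7)) = -355*(34 + (198 - 7)) = -355*(34 + 191) = -355*225 = -79875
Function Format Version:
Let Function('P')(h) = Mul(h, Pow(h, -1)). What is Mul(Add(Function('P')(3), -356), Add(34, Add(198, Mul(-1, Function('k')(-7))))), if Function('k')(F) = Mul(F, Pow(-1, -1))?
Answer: -79875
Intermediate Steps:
Function('P')(h) = 1
Function('k')(F) = Mul(-1, F) (Function('k')(F) = Mul(F, -1) = Mul(-1, F))
Mul(Add(Function('P')(3), -356), Add(34, Add(198, Mul(-1, Function('k')(-7))))) = Mul(Add(1, -356), Add(34, Add(198, Mul(-1, Mul(-1, -7))))) = Mul(-355, Add(34, Add(198, Mul(-1, 7)))) = Mul(-355, Add(34, Add(198, -7))) = Mul(-355, Add(34, 191)) = Mul(-355, 225) = -79875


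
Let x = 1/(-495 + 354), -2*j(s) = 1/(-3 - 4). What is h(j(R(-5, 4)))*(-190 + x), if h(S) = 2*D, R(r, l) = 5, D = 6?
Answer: -107164/47 ≈ -2280.1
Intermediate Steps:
j(s) = 1/14 (j(s) = -1/(2*(-3 - 4)) = -½/(-7) = -½*(-⅐) = 1/14)
h(S) = 12 (h(S) = 2*6 = 12)
x = -1/141 (x = 1/(-141) = -1/141 ≈ -0.0070922)
h(j(R(-5, 4)))*(-190 + x) = 12*(-190 - 1/141) = 12*(-26791/141) = -107164/47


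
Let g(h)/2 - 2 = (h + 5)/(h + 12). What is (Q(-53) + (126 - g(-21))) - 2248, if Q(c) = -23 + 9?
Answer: -19292/9 ≈ -2143.6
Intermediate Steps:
g(h) = 4 + 2*(5 + h)/(12 + h) (g(h) = 4 + 2*((h + 5)/(h + 12)) = 4 + 2*((5 + h)/(12 + h)) = 4 + 2*(5 + h)/(12 + h))
Q(c) = -14
(Q(-53) + (126 - g(-21))) - 2248 = (-14 + (126 - 2*(29 + 3*(-21))/(12 - 21))) - 2248 = (-14 + (126 - 2*(29 - 63)/(-9))) - 2248 = (-14 + (126 - 2*(-1)*(-34)/9)) - 2248 = (-14 + (126 - 1*68/9)) - 2248 = (-14 + (126 - 68/9)) - 2248 = (-14 + 1066/9) - 2248 = 940/9 - 2248 = -19292/9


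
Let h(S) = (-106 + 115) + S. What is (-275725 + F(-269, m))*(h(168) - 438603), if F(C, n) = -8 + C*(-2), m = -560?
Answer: 120652643070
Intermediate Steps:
F(C, n) = -8 - 2*C
h(S) = 9 + S
(-275725 + F(-269, m))*(h(168) - 438603) = (-275725 + (-8 - 2*(-269)))*((9 + 168) - 438603) = (-275725 + (-8 + 538))*(177 - 438603) = (-275725 + 530)*(-438426) = -275195*(-438426) = 120652643070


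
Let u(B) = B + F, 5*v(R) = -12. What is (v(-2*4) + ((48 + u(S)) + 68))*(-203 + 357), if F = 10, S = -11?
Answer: 86702/5 ≈ 17340.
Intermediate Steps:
v(R) = -12/5 (v(R) = (⅕)*(-12) = -12/5)
u(B) = 10 + B (u(B) = B + 10 = 10 + B)
(v(-2*4) + ((48 + u(S)) + 68))*(-203 + 357) = (-12/5 + ((48 + (10 - 11)) + 68))*(-203 + 357) = (-12/5 + ((48 - 1) + 68))*154 = (-12/5 + (47 + 68))*154 = (-12/5 + 115)*154 = (563/5)*154 = 86702/5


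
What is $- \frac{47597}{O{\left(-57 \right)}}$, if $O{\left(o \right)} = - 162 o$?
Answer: $- \frac{47597}{9234} \approx -5.1545$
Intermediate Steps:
$- \frac{47597}{O{\left(-57 \right)}} = - \frac{47597}{\left(-162\right) \left(-57\right)} = - \frac{47597}{9234}$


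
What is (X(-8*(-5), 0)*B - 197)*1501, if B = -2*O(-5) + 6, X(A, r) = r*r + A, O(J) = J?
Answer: 664943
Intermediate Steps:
X(A, r) = A + r² (X(A, r) = r² + A = A + r²)
B = 16 (B = -2*(-5) + 6 = 10 + 6 = 16)
(X(-8*(-5), 0)*B - 197)*1501 = ((-8*(-5) + 0²)*16 - 197)*1501 = ((40 + 0)*16 - 197)*1501 = (40*16 - 197)*1501 = (640 - 197)*1501 = 443*1501 = 664943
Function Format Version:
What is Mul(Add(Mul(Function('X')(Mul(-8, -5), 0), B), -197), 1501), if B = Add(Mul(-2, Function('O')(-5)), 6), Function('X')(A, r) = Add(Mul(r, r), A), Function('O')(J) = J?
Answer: 664943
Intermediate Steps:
Function('X')(A, r) = Add(A, Pow(r, 2)) (Function('X')(A, r) = Add(Pow(r, 2), A) = Add(A, Pow(r, 2)))
B = 16 (B = Add(Mul(-2, -5), 6) = Add(10, 6) = 16)
Mul(Add(Mul(Function('X')(Mul(-8, -5), 0), B), -197), 1501) = Mul(Add(Mul(Add(Mul(-8, -5), Pow(0, 2)), 16), -197), 1501) = Mul(Add(Mul(Add(40, 0), 16), -197), 1501) = Mul(Add(Mul(40, 16), -197), 1501) = Mul(Add(640, -197), 1501) = Mul(443, 1501) = 664943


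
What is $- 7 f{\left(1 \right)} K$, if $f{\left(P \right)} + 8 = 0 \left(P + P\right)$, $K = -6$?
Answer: $-336$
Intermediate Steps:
$f{\left(P \right)} = -8$ ($f{\left(P \right)} = -8 + 0 \left(P + P\right) = -8 + 0 \cdot 2 P = -8 + 0 = -8$)
$- 7 f{\left(1 \right)} K = \left(-7\right) \left(-8\right) \left(-6\right) = 56 \left(-6\right) = -336$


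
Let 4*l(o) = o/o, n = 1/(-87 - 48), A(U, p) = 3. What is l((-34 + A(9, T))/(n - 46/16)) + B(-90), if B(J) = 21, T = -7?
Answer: 85/4 ≈ 21.250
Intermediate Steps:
n = -1/135 (n = 1/(-135) = -1/135 ≈ -0.0074074)
l(o) = ¼ (l(o) = (o/o)/4 = (¼)*1 = ¼)
l((-34 + A(9, T))/(n - 46/16)) + B(-90) = ¼ + 21 = 85/4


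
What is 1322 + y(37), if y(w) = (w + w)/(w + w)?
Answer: 1323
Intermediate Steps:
y(w) = 1 (y(w) = (2*w)/((2*w)) = (2*w)*(1/(2*w)) = 1)
1322 + y(37) = 1322 + 1 = 1323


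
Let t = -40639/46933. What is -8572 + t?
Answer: -402350315/46933 ≈ -8572.9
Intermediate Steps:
t = -40639/46933 (t = -40639*1/46933 = -40639/46933 ≈ -0.86589)
-8572 + t = -8572 - 40639/46933 = -402350315/46933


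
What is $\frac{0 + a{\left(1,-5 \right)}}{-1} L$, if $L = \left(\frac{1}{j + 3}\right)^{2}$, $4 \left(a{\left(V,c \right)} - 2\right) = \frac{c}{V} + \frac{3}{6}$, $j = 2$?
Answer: $- \frac{7}{200} \approx -0.035$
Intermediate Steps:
$a{\left(V,c \right)} = \frac{17}{8} + \frac{c}{4 V}$ ($a{\left(V,c \right)} = 2 + \frac{\frac{c}{V} + \frac{3}{6}}{4} = 2 + \frac{\frac{c}{V} + 3 \cdot \frac{1}{6}}{4} = 2 + \frac{\frac{c}{V} + \frac{1}{2}}{4} = 2 + \frac{\frac{1}{2} + \frac{c}{V}}{4} = 2 + \left(\frac{1}{8} + \frac{c}{4 V}\right) = \frac{17}{8} + \frac{c}{4 V}$)
$L = \frac{1}{25}$ ($L = \left(\frac{1}{2 + 3}\right)^{2} = \left(\frac{1}{5}\right)^{2} = \frac{1}{25} \approx 0.04$)
$\frac{0 + a{\left(1,-5 \right)}}{-1} L = \frac{0 + \left(\frac{17}{8} + \frac{1}{4} \left(-5\right) 1^{-1}\right)}{-1} \cdot \frac{1}{25} = \left(0 + \left(\frac{17}{8} + \frac{1}{4} \left(-5\right) 1\right)\right) \left(-1\right) \frac{1}{25} = \left(0 + \left(\frac{17}{8} - \frac{5}{4}\right)\right) \left(-1\right) \frac{1}{25} = \left(0 + \frac{7}{8}\right) \left(-1\right) \frac{1}{25} = \frac{7}{8} \left(-1\right) \frac{1}{25} = \left(- \frac{7}{8}\right) \frac{1}{25} = - \frac{7}{200}$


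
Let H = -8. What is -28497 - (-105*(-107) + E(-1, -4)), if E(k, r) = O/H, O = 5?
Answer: -317851/8 ≈ -39731.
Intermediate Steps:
E(k, r) = -5/8 (E(k, r) = 5/(-8) = 5*(-1/8) = -5/8)
-28497 - (-105*(-107) + E(-1, -4)) = -28497 - (-105*(-107) - 5/8) = -28497 - (11235 - 5/8) = -28497 - 1*89875/8 = -28497 - 89875/8 = -317851/8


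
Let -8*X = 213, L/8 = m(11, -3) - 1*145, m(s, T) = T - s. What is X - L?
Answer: 9963/8 ≈ 1245.4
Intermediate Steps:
L = -1272 (L = 8*((-3 - 1*11) - 1*145) = 8*((-3 - 11) - 145) = 8*(-14 - 145) = 8*(-159) = -1272)
X = -213/8 (X = -1/8*213 = -213/8 ≈ -26.625)
X - L = -213/8 - 1*(-1272) = -213/8 + 1272 = 9963/8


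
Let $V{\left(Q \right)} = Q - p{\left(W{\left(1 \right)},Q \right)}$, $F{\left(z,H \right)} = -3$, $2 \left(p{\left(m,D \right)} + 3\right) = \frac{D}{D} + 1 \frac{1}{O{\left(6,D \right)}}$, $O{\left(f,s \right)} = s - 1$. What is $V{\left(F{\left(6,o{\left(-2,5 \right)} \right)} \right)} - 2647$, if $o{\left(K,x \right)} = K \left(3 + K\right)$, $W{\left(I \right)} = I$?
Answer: $- \frac{21179}{8} \approx -2647.4$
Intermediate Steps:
$O{\left(f,s \right)} = -1 + s$
$p{\left(m,D \right)} = - \frac{5}{2} + \frac{1}{2 \left(-1 + D\right)}$ ($p{\left(m,D \right)} = -3 + \frac{\frac{D}{D} + 1 \frac{1}{-1 + D}}{2} = -3 + \frac{1 + \frac{1}{-1 + D}}{2} = -3 + \left(\frac{1}{2} + \frac{1}{2 \left(-1 + D\right)}\right) = - \frac{5}{2} + \frac{1}{2 \left(-1 + D\right)}$)
$V{\left(Q \right)} = Q - \frac{6 - 5 Q}{2 \left(-1 + Q\right)}$
$V{\left(F{\left(6,o{\left(-2,5 \right)} \right)} \right)} - 2647 = \frac{-1 + \left(-1 - 3\right) \left(5 + 2 \left(-3\right)\right)}{2 \left(-1 - 3\right)} - 2647 = \frac{-1 - 4 \left(5 - 6\right)}{2 \left(-4\right)} - 2647 = \frac{1}{2} \left(- \frac{1}{4}\right) \left(-1 - -4\right) - 2647 = \frac{1}{2} \left(- \frac{1}{4}\right) \left(-1 + 4\right) - 2647 = \frac{1}{2} \left(- \frac{1}{4}\right) 3 - 2647 = - \frac{3}{8} - 2647 = - \frac{21179}{8}$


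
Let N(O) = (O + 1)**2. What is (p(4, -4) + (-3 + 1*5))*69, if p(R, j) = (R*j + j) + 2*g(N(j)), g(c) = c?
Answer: 0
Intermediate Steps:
N(O) = (1 + O)**2
p(R, j) = j + 2*(1 + j)**2 + R*j (p(R, j) = (R*j + j) + 2*(1 + j)**2 = (j + R*j) + 2*(1 + j)**2 = j + 2*(1 + j)**2 + R*j)
(p(4, -4) + (-3 + 1*5))*69 = ((-4 + 2*(1 - 4)**2 + 4*(-4)) + (-3 + 1*5))*69 = ((-4 + 2*(-3)**2 - 16) + (-3 + 5))*69 = ((-4 + 2*9 - 16) + 2)*69 = ((-4 + 18 - 16) + 2)*69 = (-2 + 2)*69 = 0*69 = 0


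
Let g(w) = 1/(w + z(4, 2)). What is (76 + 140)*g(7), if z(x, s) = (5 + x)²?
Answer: 27/11 ≈ 2.4545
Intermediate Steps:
g(w) = 1/(81 + w) (g(w) = 1/(w + (5 + 4)²) = 1/(w + 9²) = 1/(w + 81) = 1/(81 + w))
(76 + 140)*g(7) = (76 + 140)/(81 + 7) = 216/88 = 216*(1/88) = 27/11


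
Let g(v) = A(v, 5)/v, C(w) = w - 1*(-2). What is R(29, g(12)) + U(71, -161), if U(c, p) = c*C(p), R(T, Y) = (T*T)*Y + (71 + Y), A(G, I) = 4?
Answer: -32812/3 ≈ -10937.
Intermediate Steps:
C(w) = 2 + w (C(w) = w + 2 = 2 + w)
g(v) = 4/v
R(T, Y) = 71 + Y + Y*T² (R(T, Y) = T²*Y + (71 + Y) = Y*T² + (71 + Y) = 71 + Y + Y*T²)
U(c, p) = c*(2 + p)
R(29, g(12)) + U(71, -161) = (71 + 4/12 + (4/12)*29²) + 71*(2 - 161) = (71 + 4*(1/12) + (4*(1/12))*841) + 71*(-159) = (71 + ⅓ + (⅓)*841) - 11289 = (71 + ⅓ + 841/3) - 11289 = 1055/3 - 11289 = -32812/3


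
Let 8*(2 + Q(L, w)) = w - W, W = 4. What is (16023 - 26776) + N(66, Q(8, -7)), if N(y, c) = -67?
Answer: -10820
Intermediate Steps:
Q(L, w) = -5/2 + w/8 (Q(L, w) = -2 + (w - 1*4)/8 = -2 + (w - 4)/8 = -2 + (-4 + w)/8 = -2 + (-½ + w/8) = -5/2 + w/8)
(16023 - 26776) + N(66, Q(8, -7)) = (16023 - 26776) - 67 = -10753 - 67 = -10820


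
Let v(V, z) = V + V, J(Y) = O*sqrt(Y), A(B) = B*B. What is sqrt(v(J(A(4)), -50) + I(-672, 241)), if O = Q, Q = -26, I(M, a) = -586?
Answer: I*sqrt(794) ≈ 28.178*I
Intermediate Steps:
O = -26
A(B) = B**2
J(Y) = -26*sqrt(Y)
v(V, z) = 2*V
sqrt(v(J(A(4)), -50) + I(-672, 241)) = sqrt(2*(-26*sqrt(4**2)) - 586) = sqrt(2*(-26*sqrt(16)) - 586) = sqrt(2*(-26*4) - 586) = sqrt(2*(-104) - 586) = sqrt(-208 - 586) = sqrt(-794) = I*sqrt(794)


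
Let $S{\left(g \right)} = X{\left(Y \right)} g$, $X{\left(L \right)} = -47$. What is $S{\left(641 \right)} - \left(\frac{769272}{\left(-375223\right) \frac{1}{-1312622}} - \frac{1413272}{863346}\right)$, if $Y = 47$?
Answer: $- \frac{440767089743977037}{161973638079} \approx -2.7212 \cdot 10^{6}$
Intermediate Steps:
$S{\left(g \right)} = - 47 g$
$S{\left(641 \right)} - \left(\frac{769272}{\left(-375223\right) \frac{1}{-1312622}} - \frac{1413272}{863346}\right) = \left(-47\right) 641 - \left(\frac{769272}{\left(-375223\right) \frac{1}{-1312622}} - \frac{1413272}{863346}\right) = -30127 - \left(\frac{769272}{\left(-375223\right) \left(- \frac{1}{1312622}\right)} - \frac{706636}{431673}\right) = -30127 - \left(\frac{769272}{\frac{375223}{1312622}} - \frac{706636}{431673}\right) = -30127 - \left(769272 \cdot \frac{1312622}{375223} - \frac{706636}{431673}\right) = -30127 - \left(\frac{1009763351184}{375223} - \frac{706636}{431673}\right) = -30127 - \frac{435887309949571004}{161973638079} = - \frac{440767089743977037}{161973638079}$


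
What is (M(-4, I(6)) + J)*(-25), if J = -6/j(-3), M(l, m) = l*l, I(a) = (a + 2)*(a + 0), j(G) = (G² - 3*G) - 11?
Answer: -2650/7 ≈ -378.57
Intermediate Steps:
j(G) = -11 + G² - 3*G
I(a) = a*(2 + a) (I(a) = (2 + a)*a = a*(2 + a))
M(l, m) = l²
J = -6/7 (J = -6/(-11 + (-3)² - 3*(-3)) = -6/(-11 + 9 + 9) = -6/7 ≈ -0.85714)
(M(-4, I(6)) + J)*(-25) = ((-4)² - 6/7)*(-25) = (16 - 6/7)*(-25) = (106/7)*(-25) = -2650/7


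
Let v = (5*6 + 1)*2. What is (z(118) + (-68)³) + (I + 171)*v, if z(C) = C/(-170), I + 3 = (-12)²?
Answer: -25082539/85 ≈ -2.9509e+5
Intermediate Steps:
I = 141 (I = -3 + (-12)² = -3 + 144 = 141)
v = 62 (v = (30 + 1)*2 = 31*2 = 62)
z(C) = -C/170 (z(C) = C*(-1/170) = -C/170)
(z(118) + (-68)³) + (I + 171)*v = (-1/170*118 + (-68)³) + (141 + 171)*62 = (-59/85 - 314432) + 312*62 = -26726779/85 + 19344 = -25082539/85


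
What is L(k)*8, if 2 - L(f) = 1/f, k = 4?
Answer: 14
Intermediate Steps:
L(f) = 2 - 1/f
L(k)*8 = (2 - 1/4)*8 = (7/4)*8 = 14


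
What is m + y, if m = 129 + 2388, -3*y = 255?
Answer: 2432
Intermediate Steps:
y = -85 (y = -1/3*255 = -85)
m = 2517
m + y = 2517 - 85 = 2432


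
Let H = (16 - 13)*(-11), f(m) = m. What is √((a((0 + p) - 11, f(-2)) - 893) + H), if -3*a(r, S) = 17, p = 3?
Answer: I*√8385/3 ≈ 30.523*I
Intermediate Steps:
a(r, S) = -17/3 (a(r, S) = -⅓*17 = -17/3)
H = -33 (H = 3*(-11) = -33)
√((a((0 + p) - 11, f(-2)) - 893) + H) = √((-17/3 - 893) - 33) = √(-2696/3 - 33) = √(-2795/3) = I*√8385/3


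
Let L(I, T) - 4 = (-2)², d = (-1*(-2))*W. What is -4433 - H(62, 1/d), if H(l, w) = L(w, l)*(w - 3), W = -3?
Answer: -13223/3 ≈ -4407.7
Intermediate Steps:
d = -6 (d = -1*(-2)*(-3) = 2*(-3) = -6)
L(I, T) = 8 (L(I, T) = 4 + (-2)² = 4 + 4 = 8)
H(l, w) = -24 + 8*w (H(l, w) = 8*(w - 3) = 8*(-3 + w) = -24 + 8*w)
-4433 - H(62, 1/d) = -4433 - (-24 + 8/(-6)) = -4433 - (-24 + 8*(-⅙)) = -4433 - (-24 - 4/3) = -4433 - 1*(-76/3) = -4433 + 76/3 = -13223/3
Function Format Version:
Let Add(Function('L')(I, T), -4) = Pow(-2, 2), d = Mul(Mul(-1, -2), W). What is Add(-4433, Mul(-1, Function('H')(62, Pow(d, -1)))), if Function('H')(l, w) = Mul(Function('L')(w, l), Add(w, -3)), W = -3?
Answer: Rational(-13223, 3) ≈ -4407.7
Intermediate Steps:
d = -6 (d = Mul(Mul(-1, -2), -3) = Mul(2, -3) = -6)
Function('L')(I, T) = 8 (Function('L')(I, T) = Add(4, Pow(-2, 2)) = Add(4, 4) = 8)
Function('H')(l, w) = Add(-24, Mul(8, w)) (Function('H')(l, w) = Mul(8, Add(w, -3)) = Mul(8, Add(-3, w)) = Add(-24, Mul(8, w)))
Add(-4433, Mul(-1, Function('H')(62, Pow(d, -1)))) = Add(-4433, Mul(-1, Add(-24, Mul(8, Pow(-6, -1))))) = Add(-4433, Mul(-1, Add(-24, Mul(8, Rational(-1, 6))))) = Add(-4433, Mul(-1, Add(-24, Rational(-4, 3)))) = Add(-4433, Mul(-1, Rational(-76, 3))) = Add(-4433, Rational(76, 3)) = Rational(-13223, 3)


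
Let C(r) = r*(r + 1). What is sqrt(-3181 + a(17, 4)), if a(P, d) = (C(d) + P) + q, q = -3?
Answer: I*sqrt(3147) ≈ 56.098*I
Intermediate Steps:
C(r) = r*(1 + r)
a(P, d) = -3 + P + d*(1 + d) (a(P, d) = (d*(1 + d) + P) - 3 = (P + d*(1 + d)) - 3 = -3 + P + d*(1 + d))
sqrt(-3181 + a(17, 4)) = sqrt(-3181 + (-3 + 17 + 4*(1 + 4))) = sqrt(-3181 + (-3 + 17 + 4*5)) = sqrt(-3181 + (-3 + 17 + 20)) = sqrt(-3181 + 34) = sqrt(-3147) = I*sqrt(3147)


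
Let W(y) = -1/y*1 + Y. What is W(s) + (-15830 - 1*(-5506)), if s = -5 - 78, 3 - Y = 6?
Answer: -857140/83 ≈ -10327.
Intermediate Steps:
Y = -3 (Y = 3 - 1*6 = 3 - 6 = -3)
s = -83
W(y) = -3 - 1/y (W(y) = -1/y*1 - 3 = -1/y - 3 = -3 - 1/y)
W(s) + (-15830 - 1*(-5506)) = (-3 - 1/(-83)) + (-15830 - 1*(-5506)) = (-3 - 1*(-1/83)) + (-15830 + 5506) = (-3 + 1/83) - 10324 = -248/83 - 10324 = -857140/83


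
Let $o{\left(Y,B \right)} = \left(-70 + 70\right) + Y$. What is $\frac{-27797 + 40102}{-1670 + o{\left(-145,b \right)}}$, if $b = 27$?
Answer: $- \frac{2461}{363} \approx -6.7796$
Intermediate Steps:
$o{\left(Y,B \right)} = Y$ ($o{\left(Y,B \right)} = 0 + Y = Y$)
$\frac{-27797 + 40102}{-1670 + o{\left(-145,b \right)}} = \frac{-27797 + 40102}{-1670 - 145} = \frac{12305}{-1815} = 12305 \left(- \frac{1}{1815}\right) = - \frac{2461}{363}$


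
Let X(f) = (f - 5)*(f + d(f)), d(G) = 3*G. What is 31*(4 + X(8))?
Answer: 3100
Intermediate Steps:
X(f) = 4*f*(-5 + f) (X(f) = (f - 5)*(f + 3*f) = (-5 + f)*(4*f) = 4*f*(-5 + f))
31*(4 + X(8)) = 31*(4 + 4*8*(-5 + 8)) = 31*(4 + 4*8*3) = 31*(4 + 96) = 31*100 = 3100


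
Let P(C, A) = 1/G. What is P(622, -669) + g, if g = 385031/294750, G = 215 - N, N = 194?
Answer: 2793467/2063250 ≈ 1.3539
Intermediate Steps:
G = 21 (G = 215 - 1*194 = 215 - 194 = 21)
P(C, A) = 1/21
g = 385031/294750 (g = 385031*(1/294750) = 385031/294750 ≈ 1.3063)
P(622, -669) + g = 1/21 + 385031/294750 = 2793467/2063250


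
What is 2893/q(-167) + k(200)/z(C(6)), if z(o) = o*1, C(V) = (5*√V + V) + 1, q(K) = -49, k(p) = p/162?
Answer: -23701933/400869 + 500*√6/8181 ≈ -58.977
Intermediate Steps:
k(p) = p/162 (k(p) = p*(1/162) = p/162)
C(V) = 1 + V + 5*√V (C(V) = (V + 5*√V) + 1 = 1 + V + 5*√V)
z(o) = o
2893/q(-167) + k(200)/z(C(6)) = 2893/(-49) + ((1/162)*200)/(1 + 6 + 5*√6) = 2893*(-1/49) + 100/(81*(7 + 5*√6)) = -2893/49 + 100/(81*(7 + 5*√6))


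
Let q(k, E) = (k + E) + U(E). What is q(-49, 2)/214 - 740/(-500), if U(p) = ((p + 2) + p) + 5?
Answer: 3509/2675 ≈ 1.3118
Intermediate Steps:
U(p) = 7 + 2*p (U(p) = ((2 + p) + p) + 5 = (2 + 2*p) + 5 = 7 + 2*p)
q(k, E) = 7 + k + 3*E (q(k, E) = (k + E) + (7 + 2*E) = (E + k) + (7 + 2*E) = 7 + k + 3*E)
q(-49, 2)/214 - 740/(-500) = (7 - 49 + 3*2)/214 - 740/(-500) = (7 - 49 + 6)*(1/214) - 740*(-1/500) = -36*1/214 + 37/25 = -18/107 + 37/25 = 3509/2675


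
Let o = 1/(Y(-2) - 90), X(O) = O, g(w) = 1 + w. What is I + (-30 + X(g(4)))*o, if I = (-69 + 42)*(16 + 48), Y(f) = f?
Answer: -158951/92 ≈ -1727.7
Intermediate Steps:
o = -1/92 (o = 1/(-2 - 90) = 1/(-92) = -1/92 ≈ -0.010870)
I = -1728 (I = -27*64 = -1728)
I + (-30 + X(g(4)))*o = -1728 + (-30 + (1 + 4))*(-1/92) = -1728 + (-30 + 5)*(-1/92) = -1728 - 25*(-1/92) = -1728 + 25/92 = -158951/92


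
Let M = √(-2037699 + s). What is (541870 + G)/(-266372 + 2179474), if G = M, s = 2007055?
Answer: 270935/956551 + I*√7661/956551 ≈ 0.28324 + 9.1503e-5*I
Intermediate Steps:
M = 2*I*√7661 (M = √(-2037699 + 2007055) = √(-30644) = 2*I*√7661 ≈ 175.05*I)
G = 2*I*√7661 ≈ 175.05*I
(541870 + G)/(-266372 + 2179474) = (541870 + 2*I*√7661)/(-266372 + 2179474) = (541870 + 2*I*√7661)/1913102 = (541870 + 2*I*√7661)*(1/1913102) = 270935/956551 + I*√7661/956551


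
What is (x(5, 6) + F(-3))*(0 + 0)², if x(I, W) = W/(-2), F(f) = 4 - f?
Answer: 0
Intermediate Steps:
x(I, W) = -W/2 (x(I, W) = W*(-½) = -W/2)
(x(5, 6) + F(-3))*(0 + 0)² = (-½*6 + (4 - 1*(-3)))*(0 + 0)² = (-3 + (4 + 3))*0² = (-3 + 7)*0 = 4*0 = 0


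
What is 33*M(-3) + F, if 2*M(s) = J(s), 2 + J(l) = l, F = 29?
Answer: -107/2 ≈ -53.500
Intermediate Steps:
J(l) = -2 + l
M(s) = -1 + s/2 (M(s) = (-2 + s)/2 = -1 + s/2)
33*M(-3) + F = 33*(-1 + (½)*(-3)) + 29 = 33*(-1 - 3/2) + 29 = 33*(-5/2) + 29 = -165/2 + 29 = -107/2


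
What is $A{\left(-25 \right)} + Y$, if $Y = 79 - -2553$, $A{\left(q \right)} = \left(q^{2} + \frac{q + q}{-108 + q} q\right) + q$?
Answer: $\frac{428606}{133} \approx 3222.6$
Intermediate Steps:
$A{\left(q \right)} = q + q^{2} + \frac{2 q^{2}}{-108 + q}$ ($A{\left(q \right)} = \left(q^{2} + \frac{2 q}{-108 + q} q\right) + q = \left(q^{2} + \frac{2 q^{2}}{-108 + q}\right) + q = q + q^{2} + \frac{2 q^{2}}{-108 + q}$)
$Y = 2632$ ($Y = 79 + 2553 = 2632$)
$A{\left(-25 \right)} + Y = - \frac{25 \left(-108 + \left(-25\right)^{2} - -2625\right)}{-108 - 25} + 2632 = - \frac{25 \left(-108 + 625 + 2625\right)}{-133} + 2632 = \left(-25\right) \left(- \frac{1}{133}\right) 3142 + 2632 = \frac{78550}{133} + 2632 = \frac{428606}{133}$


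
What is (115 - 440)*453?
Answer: -147225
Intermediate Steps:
(115 - 440)*453 = -325*453 = -147225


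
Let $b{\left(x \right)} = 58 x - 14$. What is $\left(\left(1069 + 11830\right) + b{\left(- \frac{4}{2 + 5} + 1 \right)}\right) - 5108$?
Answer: $\frac{54613}{7} \approx 7801.9$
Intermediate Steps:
$b{\left(x \right)} = -14 + 58 x$
$\left(\left(1069 + 11830\right) + b{\left(- \frac{4}{2 + 5} + 1 \right)}\right) - 5108 = \left(\left(1069 + 11830\right) - \left(14 - 58 \left(- \frac{4}{2 + 5} + 1\right)\right)\right) - 5108 = \left(12899 - \left(14 - 58 \left(- \frac{4}{7} + 1\right)\right)\right) - 5108 = \left(12899 + \left(-14 + 58 \cdot \frac{3}{7}\right)\right) - 5108 = \left(12899 + \left(-14 + \frac{174}{7}\right)\right) - 5108 = \left(12899 + \frac{76}{7}\right) - 5108 = \frac{90369}{7} - 5108 = \frac{54613}{7}$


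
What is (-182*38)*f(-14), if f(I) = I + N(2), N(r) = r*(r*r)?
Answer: 41496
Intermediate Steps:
N(r) = r³ (N(r) = r*r² = r³)
f(I) = 8 + I (f(I) = I + 2³ = I + 8 = 8 + I)
(-182*38)*f(-14) = (-182*38)*(8 - 14) = -6916*(-6) = 41496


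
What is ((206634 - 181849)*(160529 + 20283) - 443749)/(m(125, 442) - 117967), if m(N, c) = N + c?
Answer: -4480981671/117400 ≈ -38169.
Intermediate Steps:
((206634 - 181849)*(160529 + 20283) - 443749)/(m(125, 442) - 117967) = ((206634 - 181849)*(160529 + 20283) - 443749)/((125 + 442) - 117967) = (24785*180812 - 443749)/(567 - 117967) = (4481425420 - 443749)/(-117400) = 4480981671*(-1/117400) = -4480981671/117400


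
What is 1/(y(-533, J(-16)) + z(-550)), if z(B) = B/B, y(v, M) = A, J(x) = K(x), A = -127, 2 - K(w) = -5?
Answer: -1/126 ≈ -0.0079365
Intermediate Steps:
K(w) = 7 (K(w) = 2 - 1*(-5) = 2 + 5 = 7)
J(x) = 7
y(v, M) = -127
z(B) = 1
1/(y(-533, J(-16)) + z(-550)) = 1/(-127 + 1) = 1/(-126) = -1/126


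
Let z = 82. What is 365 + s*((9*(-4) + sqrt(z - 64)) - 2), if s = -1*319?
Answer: 12487 - 957*sqrt(2) ≈ 11134.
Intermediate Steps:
s = -319
365 + s*((9*(-4) + sqrt(z - 64)) - 2) = 365 - 319*((9*(-4) + sqrt(82 - 64)) - 2) = 365 - 319*((-36 + sqrt(18)) - 2) = 365 - 319*((-36 + 3*sqrt(2)) - 2) = 365 - 319*(-38 + 3*sqrt(2)) = 365 + (12122 - 957*sqrt(2)) = 12487 - 957*sqrt(2)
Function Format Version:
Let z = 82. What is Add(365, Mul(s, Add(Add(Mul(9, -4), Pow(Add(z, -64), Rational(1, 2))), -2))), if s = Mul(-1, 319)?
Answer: Add(12487, Mul(-957, Pow(2, Rational(1, 2)))) ≈ 11134.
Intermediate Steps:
s = -319
Add(365, Mul(s, Add(Add(Mul(9, -4), Pow(Add(z, -64), Rational(1, 2))), -2))) = Add(365, Mul(-319, Add(Add(Mul(9, -4), Pow(Add(82, -64), Rational(1, 2))), -2))) = Add(365, Mul(-319, Add(Add(-36, Pow(18, Rational(1, 2))), -2))) = Add(365, Mul(-319, Add(Add(-36, Mul(3, Pow(2, Rational(1, 2)))), -2))) = Add(365, Mul(-319, Add(-38, Mul(3, Pow(2, Rational(1, 2)))))) = Add(365, Add(12122, Mul(-957, Pow(2, Rational(1, 2))))) = Add(12487, Mul(-957, Pow(2, Rational(1, 2))))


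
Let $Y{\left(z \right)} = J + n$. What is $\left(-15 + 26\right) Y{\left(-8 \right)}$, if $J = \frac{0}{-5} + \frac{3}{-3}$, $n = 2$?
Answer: $11$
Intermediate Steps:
$J = -1$ ($J = 0 \left(- \frac{1}{5}\right) + 3 \left(- \frac{1}{3}\right) = 0 - 1 = -1$)
$Y{\left(z \right)} = 1$ ($Y{\left(z \right)} = -1 + 2 = 1$)
$\left(-15 + 26\right) Y{\left(-8 \right)} = \left(-15 + 26\right) 1 = 11 \cdot 1 = 11$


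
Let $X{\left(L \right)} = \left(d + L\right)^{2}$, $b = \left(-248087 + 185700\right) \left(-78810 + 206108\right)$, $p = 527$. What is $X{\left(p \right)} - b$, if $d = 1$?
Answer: $7942019110$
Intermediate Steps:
$b = -7941740326$ ($b = \left(-62387\right) 127298 = -7941740326$)
$X{\left(L \right)} = \left(1 + L\right)^{2}$
$X{\left(p \right)} - b = \left(1 + 527\right)^{2} - -7941740326 = 528^{2} + 7941740326 = 278784 + 7941740326 = 7942019110$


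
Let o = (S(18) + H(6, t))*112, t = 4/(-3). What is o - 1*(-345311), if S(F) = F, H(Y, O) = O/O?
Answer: 347439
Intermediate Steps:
t = -4/3 (t = 4*(-1/3) = -4/3 ≈ -1.3333)
H(Y, O) = 1
o = 2128 (o = (18 + 1)*112 = 19*112 = 2128)
o - 1*(-345311) = 2128 - 1*(-345311) = 2128 + 345311 = 347439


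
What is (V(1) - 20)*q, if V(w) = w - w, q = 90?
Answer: -1800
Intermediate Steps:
V(w) = 0
(V(1) - 20)*q = (0 - 20)*90 = -20*90 = -1800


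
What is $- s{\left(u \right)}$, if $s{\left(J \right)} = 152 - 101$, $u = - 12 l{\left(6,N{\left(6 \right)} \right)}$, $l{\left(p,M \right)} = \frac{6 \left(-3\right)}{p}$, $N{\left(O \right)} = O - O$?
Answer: $-51$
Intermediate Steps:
$N{\left(O \right)} = 0$
$l{\left(p,M \right)} = - \frac{18}{p}$
$u = 36$ ($u = - 12 \left(- \frac{18}{6}\right) = - 12 \left(\left(-18\right) \frac{1}{6}\right) = \left(-12\right) \left(-3\right) = 36$)
$s{\left(J \right)} = 51$
$- s{\left(u \right)} = \left(-1\right) 51 = -51$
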